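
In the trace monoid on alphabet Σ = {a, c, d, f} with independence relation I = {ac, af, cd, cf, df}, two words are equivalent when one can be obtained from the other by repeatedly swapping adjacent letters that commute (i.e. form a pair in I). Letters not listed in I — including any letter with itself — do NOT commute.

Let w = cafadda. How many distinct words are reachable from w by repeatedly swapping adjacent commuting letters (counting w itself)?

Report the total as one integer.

drop 0:c onto floor
drop 1:a onto floor
drop 2:f onto floor
drop 3:a onto {1:a}
drop 4:d onto {3:a}
drop 5:d onto {4:d}
drop 6:a onto {5:d}
ground layer = {0:c, 1:a, 2:f}
drop-orders for the pieces not yet dropped (sum over which currently-grounded one goes next):
  1 to go: {0} 1  {2} 1  {6} 1
  2 to go: {0,2} 2  {0,6} 2  {2,6} 2  {5,6} 1
  3 to go: {0,2,6} 6  {0,5,6} 3  {2,5,6} 3  {4,5,6} 1
  4 to go: {0,2,5,6} 12  {0,4,5,6} 4  {2,4,5,6} 4  {3,4,5,6} 1
  5 to go: {0,2,4,5,6} 20  {0,3,4,5,6} 5  {1,3,4,5,6} 1  {2,3,4,5,6} 5
  if 0:c drops first: 6 orders
  if 1:a drops first: 30 orders
  if 2:f drops first: 6 orders
heap linearizations: 42

42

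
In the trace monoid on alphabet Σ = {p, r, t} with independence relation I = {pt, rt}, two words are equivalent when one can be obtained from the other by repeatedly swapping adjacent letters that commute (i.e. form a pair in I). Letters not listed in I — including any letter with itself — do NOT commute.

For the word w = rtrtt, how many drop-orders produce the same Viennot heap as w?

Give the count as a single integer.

10

drop 0:r onto floor
drop 1:t onto floor
drop 2:r onto {0:r}
drop 3:t onto {1:t}
drop 4:t onto {3:t}
ground layer = {0:r, 1:t}
drop-orders for the pieces not yet dropped (sum over which currently-grounded one goes next):
  1 to go: {2} 1  {4} 1
  2 to go: {0,2} 1  {2,4} 2  {3,4} 1
  3 to go: {0,2,4} 3  {1,3,4} 1  {2,3,4} 3
  if 0:r drops first: 4 orders
  if 1:t drops first: 6 orders
heap linearizations: 10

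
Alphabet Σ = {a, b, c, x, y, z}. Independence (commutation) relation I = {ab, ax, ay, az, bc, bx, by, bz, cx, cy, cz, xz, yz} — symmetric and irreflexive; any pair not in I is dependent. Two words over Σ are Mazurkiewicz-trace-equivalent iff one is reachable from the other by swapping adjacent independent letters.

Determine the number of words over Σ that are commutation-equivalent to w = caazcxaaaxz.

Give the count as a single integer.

1980

piece 0:c — minimal
piece 1:a rests on {0:c}
piece 2:a rests on {1:a}
piece 3:z — minimal
piece 4:c rests on {2:a}
piece 5:x — minimal
piece 6:a rests on {4:c}
piece 7:a rests on {6:a}
piece 8:a rests on {7:a}
piece 9:x rests on {5:x}
piece 10:z rests on {3:z}
minimal pieces: {0:c, 3:z, 5:x}
ways to finish when only these pieces remain (= sum over removing one remaining piece with nothing left below it):
  1 left: {8}→1  {9}→1  {10}→1
  2 left: {3,10}→1  {5,9}→1  {7,8}→1  {8,9}→2  {8,10}→2  {9,10}→2
  3 left: {3,8,10}→3  {3,9,10}→3  {5,8,9}→3  {5,9,10}→3  {6,7,8}→1  {7,8,9}→3  {7,8,10}→3  {8,9,10}→6
  4 left: {3,5,9,10}→6  {3,7,8,10}→6  {3,8,9,10}→12  {4,6,7,8}→1  {5,7,8,9}→6  {5,8,9,10}→12  {6,7,8,9}→4  {6,7,8,10}→4  {7,8,9,10}→12
  5 left: {2,4,6,7,8}→1  {3,5,8,9,10}→30  {3,6,7,8,10}→10  {3,7,8,9,10}→30  {4,6,7,8,9}→5  {4,6,7,8,10}→5  {5,6,7,8,9}→10  {5,7,8,9,10}→30  {6,7,8,9,10}→20
  6 left: {1,2,4,6,7,8}→1  {2,4,6,7,8,9}→6  {2,4,6,7,8,10}→6  {3,4,6,7,8,10}→15  {3,5,7,8,9,10}→90  {3,6,7,8,9,10}→60  {4,5,6,7,8,9}→15  {4,6,7,8,9,10}→30  {5,6,7,8,9,10}→60
  7 left: {0,1,2,4,6,7,8}→1  {1,2,4,6,7,8,9}→7  {1,2,4,6,7,8,10}→7  {2,3,4,6,7,8,10}→21  {2,4,5,6,7,8,9}→21  {2,4,6,7,8,9,10}→42  {3,4,6,7,8,9,10}→105  {3,5,6,7,8,9,10}→210  {4,5,6,7,8,9,10}→105
  8 left: {0,1,2,4,6,7,8,9}→8  {0,1,2,4,6,7,8,10}→8  {1,2,3,4,6,7,8,10}→28  {1,2,4,5,6,7,8,9}→28  {1,2,4,6,7,8,9,10}→56  {2,3,4,6,7,8,9,10}→168  {2,4,5,6,7,8,9,10}→168  {3,4,5,6,7,8,9,10}→420
  9 left: {0,1,2,3,4,6,7,8,10}→36  {0,1,2,4,5,6,7,8,9}→36  {0,1,2,4,6,7,8,9,10}→72  {1,2,3,4,6,7,8,9,10}→252  {1,2,4,5,6,7,8,9,10}→252  {2,3,4,5,6,7,8,9,10}→756
  placing 0:c first → 1260 extensions
  placing 3:z first → 360 extensions
  placing 5:x first → 360 extensions
total linear extensions = 1980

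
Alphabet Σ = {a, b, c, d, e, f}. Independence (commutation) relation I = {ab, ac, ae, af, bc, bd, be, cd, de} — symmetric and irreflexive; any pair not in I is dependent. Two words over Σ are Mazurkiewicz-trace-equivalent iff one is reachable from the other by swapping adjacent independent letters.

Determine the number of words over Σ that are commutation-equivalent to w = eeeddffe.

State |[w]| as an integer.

piece 0:e — minimal
piece 1:e rests on {0:e}
piece 2:e rests on {1:e}
piece 3:d — minimal
piece 4:d rests on {3:d}
piece 5:f rests on {2:e, 4:d}
piece 6:f rests on {5:f}
piece 7:e rests on {6:f}
minimal pieces: {0:e, 3:d}
ways to finish when only these pieces remain (= sum over removing one remaining piece with nothing left below it):
  1 left: {7}→1
  2 left: {6,7}→1
  3 left: {5,6,7}→1
  4 left: {2,5,6,7}→1  {4,5,6,7}→1
  5 left: {1,2,5,6,7}→1  {2,4,5,6,7}→2  {3,4,5,6,7}→1
  6 left: {0,1,2,5,6,7}→1  {1,2,4,5,6,7}→3  {2,3,4,5,6,7}→3
  placing 0:e first → 6 extensions
  placing 3:d first → 4 extensions
total linear extensions = 10

10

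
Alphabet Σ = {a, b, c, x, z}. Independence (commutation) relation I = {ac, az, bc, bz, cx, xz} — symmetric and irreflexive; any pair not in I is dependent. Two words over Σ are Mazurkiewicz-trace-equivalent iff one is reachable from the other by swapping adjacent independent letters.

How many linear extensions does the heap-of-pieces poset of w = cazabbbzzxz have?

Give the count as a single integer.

462

piece 0:c — minimal
piece 1:a — minimal
piece 2:z rests on {0:c}
piece 3:a rests on {1:a}
piece 4:b rests on {3:a}
piece 5:b rests on {4:b}
piece 6:b rests on {5:b}
piece 7:z rests on {2:z}
piece 8:z rests on {7:z}
piece 9:x rests on {6:b}
piece 10:z rests on {8:z}
minimal pieces: {0:c, 1:a}
ways to finish when only these pieces remain (= sum over removing one remaining piece with nothing left below it):
  1 left: {9}→1  {10}→1
  2 left: {6,9}→1  {8,10}→1  {9,10}→2
  3 left: {5,6,9}→1  {6,9,10}→3  {7,8,10}→1  {8,9,10}→3
  4 left: {2,7,8,10}→1  {4,5,6,9}→1  {5,6,9,10}→4  {6,8,9,10}→6  {7,8,9,10}→4
  5 left: {0,2,7,8,10}→1  {2,7,8,9,10}→5  {3,4,5,6,9}→1  {4,5,6,9,10}→5  {5,6,8,9,10}→10  {6,7,8,9,10}→10
  6 left: {0,2,7,8,9,10}→6  {1,3,4,5,6,9}→1  {2,6,7,8,9,10}→15  {3,4,5,6,9,10}→6  {4,5,6,8,9,10}→15  {5,6,7,8,9,10}→20
  7 left: {0,2,6,7,8,9,10}→21  {1,3,4,5,6,9,10}→7  {2,5,6,7,8,9,10}→35  {3,4,5,6,8,9,10}→21  {4,5,6,7,8,9,10}→35
  8 left: {0,2,5,6,7,8,9,10}→56  {1,3,4,5,6,8,9,10}→28  {2,4,5,6,7,8,9,10}→70  {3,4,5,6,7,8,9,10}→56
  9 left: {0,2,4,5,6,7,8,9,10}→126  {1,3,4,5,6,7,8,9,10}→84  {2,3,4,5,6,7,8,9,10}→126
  placing 0:c first → 210 extensions
  placing 1:a first → 252 extensions
total linear extensions = 462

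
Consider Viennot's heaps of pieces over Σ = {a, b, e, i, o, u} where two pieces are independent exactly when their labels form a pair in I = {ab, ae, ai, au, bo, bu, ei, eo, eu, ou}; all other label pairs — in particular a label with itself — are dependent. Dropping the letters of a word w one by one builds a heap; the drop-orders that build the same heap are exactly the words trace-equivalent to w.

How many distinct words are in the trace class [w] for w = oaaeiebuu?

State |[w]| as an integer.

766

drop 0:o onto floor
drop 1:a onto {0:o}
drop 2:a onto {1:a}
drop 3:e onto floor
drop 4:i onto {0:o}
drop 5:e onto {3:e}
drop 6:b onto {4:i, 5:e}
drop 7:u onto {4:i}
drop 8:u onto {7:u}
ground layer = {0:o, 3:e}
drop-orders for the pieces not yet dropped (sum over which currently-grounded one goes next):
  1 to go: {2} 1  {6} 1  {8} 1
  2 to go: {1,2} 1  {2,6} 2  {2,8} 2  {5,6} 1  {6,8} 2  {7,8} 1
  3 to go: {1,2,6} 3  {1,2,8} 3  {2,5,6} 3  {2,6,8} 6  {2,7,8} 3  {3,5,6} 1  {5,6,8} 3  {6,7,8} 3
  4 to go: {1,2,5,6} 6  {1,2,6,8} 12  {1,2,7,8} 6  {2,3,5,6} 4  {2,5,6,8} 12  {2,6,7,8} 12  {3,5,6,8} 4  {4,6,7,8} 3  {5,6,7,8} 6
  5 to go: {1,2,3,5,6} 10  {1,2,5,6,8} 30  {1,2,6,7,8} 30  {2,3,5,6,8} 20  {2,4,6,7,8} 15  {2,5,6,7,8} 30  {3,5,6,7,8} 10  {4,5,6,7,8} 9
  6 to go: {1,2,3,5,6,8} 60  {1,2,4,6,7,8} 45  {1,2,5,6,7,8} 90  {2,3,5,6,7,8} 60  {2,4,5,6,7,8} 54  {3,4,5,6,7,8} 19
  7 to go: {0,1,2,4,6,7,8} 45  {1,2,3,5,6,7,8} 210  {1,2,4,5,6,7,8} 189  {2,3,4,5,6,7,8} 133
  if 0:o drops first: 532 orders
  if 3:e drops first: 234 orders
heap linearizations: 766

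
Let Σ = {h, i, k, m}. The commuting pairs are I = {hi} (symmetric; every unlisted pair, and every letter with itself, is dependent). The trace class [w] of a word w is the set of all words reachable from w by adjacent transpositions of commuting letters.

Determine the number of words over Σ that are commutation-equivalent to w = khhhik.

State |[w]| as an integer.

drop 0:k onto floor
drop 1:h onto {0:k}
drop 2:h onto {1:h}
drop 3:h onto {2:h}
drop 4:i onto {0:k}
drop 5:k onto {3:h, 4:i}
ground layer = {0:k}
drop-orders for the pieces not yet dropped (sum over which currently-grounded one goes next):
  1 to go: {5} 1
  2 to go: {3,5} 1  {4,5} 1
  3 to go: {2,3,5} 1  {3,4,5} 2
  4 to go: {1,2,3,5} 1  {2,3,4,5} 3
  if 0:k drops first: 4 orders

4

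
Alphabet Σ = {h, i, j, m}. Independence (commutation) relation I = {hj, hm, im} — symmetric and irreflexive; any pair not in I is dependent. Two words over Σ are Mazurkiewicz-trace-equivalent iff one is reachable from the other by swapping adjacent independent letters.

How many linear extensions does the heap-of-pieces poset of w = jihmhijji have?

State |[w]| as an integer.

5

piece 0:j — minimal
piece 1:i rests on {0:j}
piece 2:h rests on {1:i}
piece 3:m rests on {0:j}
piece 4:h rests on {2:h}
piece 5:i rests on {4:h}
piece 6:j rests on {3:m, 5:i}
piece 7:j rests on {6:j}
piece 8:i rests on {7:j}
minimal pieces: {0:j}
ways to finish when only these pieces remain (= sum over removing one remaining piece with nothing left below it):
  1 left: {8}→1
  2 left: {7,8}→1
  3 left: {6,7,8}→1
  4 left: {3,6,7,8}→1  {5,6,7,8}→1
  5 left: {3,5,6,7,8}→2  {4,5,6,7,8}→1
  6 left: {2,4,5,6,7,8}→1  {3,4,5,6,7,8}→3
  7 left: {1,2,4,5,6,7,8}→1  {2,3,4,5,6,7,8}→4
  placing 0:j first → 5 extensions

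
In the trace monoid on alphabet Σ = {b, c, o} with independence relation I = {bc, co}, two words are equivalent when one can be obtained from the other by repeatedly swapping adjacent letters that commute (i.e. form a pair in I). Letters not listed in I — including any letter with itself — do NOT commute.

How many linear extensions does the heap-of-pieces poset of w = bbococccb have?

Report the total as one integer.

drop 0:b onto floor
drop 1:b onto {0:b}
drop 2:o onto {1:b}
drop 3:c onto floor
drop 4:o onto {2:o}
drop 5:c onto {3:c}
drop 6:c onto {5:c}
drop 7:c onto {6:c}
drop 8:b onto {4:o}
ground layer = {0:b, 3:c}
drop-orders for the pieces not yet dropped (sum over which currently-grounded one goes next):
  1 to go: {7} 1  {8} 1
  2 to go: {4,8} 1  {6,7} 1  {7,8} 2
  3 to go: {2,4,8} 1  {4,7,8} 3  {5,6,7} 1  {6,7,8} 3
  4 to go: {1,2,4,8} 1  {2,4,7,8} 4  {3,5,6,7} 1  {4,6,7,8} 6  {5,6,7,8} 4
  5 to go: {0,1,2,4,8} 1  {1,2,4,7,8} 5  {2,4,6,7,8} 10  {3,5,6,7,8} 5  {4,5,6,7,8} 10
  6 to go: {0,1,2,4,7,8} 6  {1,2,4,6,7,8} 15  {2,4,5,6,7,8} 20  {3,4,5,6,7,8} 15
  7 to go: {0,1,2,4,6,7,8} 21  {1,2,4,5,6,7,8} 35  {2,3,4,5,6,7,8} 35
  if 0:b drops first: 70 orders
  if 3:c drops first: 56 orders
heap linearizations: 126

126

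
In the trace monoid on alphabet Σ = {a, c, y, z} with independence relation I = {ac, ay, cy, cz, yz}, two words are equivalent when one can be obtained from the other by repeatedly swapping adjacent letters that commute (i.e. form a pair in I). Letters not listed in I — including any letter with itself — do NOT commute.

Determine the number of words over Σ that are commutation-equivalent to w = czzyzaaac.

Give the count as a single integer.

252

drop 0:c onto floor
drop 1:z onto floor
drop 2:z onto {1:z}
drop 3:y onto floor
drop 4:z onto {2:z}
drop 5:a onto {4:z}
drop 6:a onto {5:a}
drop 7:a onto {6:a}
drop 8:c onto {0:c}
ground layer = {0:c, 1:z, 3:y}
drop-orders for the pieces not yet dropped (sum over which currently-grounded one goes next):
  1 to go: {3} 1  {7} 1  {8} 1
  2 to go: {0,8} 1  {3,7} 2  {3,8} 2  {6,7} 1  {7,8} 2
  3 to go: {0,3,8} 3  {0,7,8} 3  {3,6,7} 3  {3,7,8} 6  {5,6,7} 1  {6,7,8} 3
  4 to go: {0,3,7,8} 12  {0,6,7,8} 6  {3,5,6,7} 4  {3,6,7,8} 12  {4,5,6,7} 1  {5,6,7,8} 4
  5 to go: {0,3,6,7,8} 30  {0,5,6,7,8} 10  {2,4,5,6,7} 1  {3,4,5,6,7} 5  {3,5,6,7,8} 20  {4,5,6,7,8} 5
  6 to go: {0,3,5,6,7,8} 60  {0,4,5,6,7,8} 15  {1,2,4,5,6,7} 1  {2,3,4,5,6,7} 6  {2,4,5,6,7,8} 6  {3,4,5,6,7,8} 30
  7 to go: {0,2,4,5,6,7,8} 21  {0,3,4,5,6,7,8} 105  {1,2,3,4,5,6,7} 7  {1,2,4,5,6,7,8} 7  {2,3,4,5,6,7,8} 42
  if 0:c drops first: 56 orders
  if 1:z drops first: 168 orders
  if 3:y drops first: 28 orders
heap linearizations: 252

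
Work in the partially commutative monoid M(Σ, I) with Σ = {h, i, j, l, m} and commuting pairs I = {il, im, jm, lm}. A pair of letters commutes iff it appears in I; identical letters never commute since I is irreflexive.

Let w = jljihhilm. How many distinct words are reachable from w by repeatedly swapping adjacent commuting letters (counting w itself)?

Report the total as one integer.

0(j) covers ∅
1(l) covers 0:j
2(j) covers 1:l
3(i) covers 2:j
4(h) covers 3:i
5(h) covers 4:h
6(i) covers 5:h
7(l) covers 5:h
8(m) covers 5:h
floor of heap: 0:j
completions by unplaced set U, small U first (add the entries for U minus each lowest piece of U):
  |U|=1: {6}:1  {7}:1  {8}:1
  |U|=2: {6,7}:2  {6,8}:2  {7,8}:2
  |U|=3: {6,7,8}:6
  |U|=4: {5,6,7,8}:6
  |U|=5: {4,5,6,7,8}:6
  |U|=6: {3,4,5,6,7,8}:6
  |U|=7: {2,3,4,5,6,7,8}:6
  start at 0(j): 6

6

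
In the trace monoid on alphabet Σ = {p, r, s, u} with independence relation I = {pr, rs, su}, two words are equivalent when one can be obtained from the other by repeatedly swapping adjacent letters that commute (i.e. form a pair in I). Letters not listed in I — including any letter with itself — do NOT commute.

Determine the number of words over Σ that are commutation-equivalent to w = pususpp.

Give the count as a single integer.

6

drop 0:p onto floor
drop 1:u onto {0:p}
drop 2:s onto {0:p}
drop 3:u onto {1:u}
drop 4:s onto {2:s}
drop 5:p onto {3:u, 4:s}
drop 6:p onto {5:p}
ground layer = {0:p}
drop-orders for the pieces not yet dropped (sum over which currently-grounded one goes next):
  1 to go: {6} 1
  2 to go: {5,6} 1
  3 to go: {3,5,6} 1  {4,5,6} 1
  4 to go: {1,3,5,6} 1  {2,4,5,6} 1  {3,4,5,6} 2
  5 to go: {1,3,4,5,6} 3  {2,3,4,5,6} 3
  if 0:p drops first: 6 orders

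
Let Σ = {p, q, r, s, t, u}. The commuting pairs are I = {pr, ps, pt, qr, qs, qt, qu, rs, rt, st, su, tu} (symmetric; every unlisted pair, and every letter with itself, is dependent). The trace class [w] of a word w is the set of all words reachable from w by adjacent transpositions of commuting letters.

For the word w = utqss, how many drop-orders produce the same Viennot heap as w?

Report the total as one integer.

60

piece 0:u — minimal
piece 1:t — minimal
piece 2:q — minimal
piece 3:s — minimal
piece 4:s rests on {3:s}
minimal pieces: {0:u, 1:t, 2:q, 3:s}
ways to finish when only these pieces remain (= sum over removing one remaining piece with nothing left below it):
  1 left: {0}→1  {1}→1  {2}→1  {4}→1
  2 left: {0,1}→2  {0,2}→2  {0,4}→2  {1,2}→2  {1,4}→2  {2,4}→2  {3,4}→1
  3 left: {0,1,2}→6  {0,1,4}→6  {0,2,4}→6  {0,3,4}→3  {1,2,4}→6  {1,3,4}→3  {2,3,4}→3
  placing 0:u first → 12 extensions
  placing 1:t first → 12 extensions
  placing 2:q first → 12 extensions
  placing 3:s first → 24 extensions
total linear extensions = 60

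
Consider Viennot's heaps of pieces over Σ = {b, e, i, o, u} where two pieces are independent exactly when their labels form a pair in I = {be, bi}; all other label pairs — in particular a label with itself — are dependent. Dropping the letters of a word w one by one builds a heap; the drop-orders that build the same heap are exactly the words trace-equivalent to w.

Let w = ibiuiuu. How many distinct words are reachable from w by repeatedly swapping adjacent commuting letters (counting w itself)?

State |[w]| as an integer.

0(i) covers ∅
1(b) covers ∅
2(i) covers 0:i
3(u) covers 1:b, 2:i
4(i) covers 3:u
5(u) covers 4:i
6(u) covers 5:u
floor of heap: 0:i, 1:b
completions by unplaced set U, small U first (add the entries for U minus each lowest piece of U):
  |U|=1: {6}:1
  |U|=2: {5,6}:1
  |U|=3: {4,5,6}:1
  |U|=4: {3,4,5,6}:1
  |U|=5: {1,3,4,5,6}:1  {2,3,4,5,6}:1
  start at 0(i): 2
  start at 1(b): 1
sum over floor = 3

3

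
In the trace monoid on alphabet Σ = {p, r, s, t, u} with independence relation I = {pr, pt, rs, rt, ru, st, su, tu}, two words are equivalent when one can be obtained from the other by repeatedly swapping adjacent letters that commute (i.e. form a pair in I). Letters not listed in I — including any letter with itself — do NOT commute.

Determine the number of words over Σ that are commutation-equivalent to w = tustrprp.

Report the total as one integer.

840

#0=t has no predecessor
#1=u has no predecessor
#2=s has no predecessor
#3=t depends on [0:t]
#4=r has no predecessor
#5=p depends on [1:u, 2:s]
#6=r depends on [4:r]
#7=p depends on [5:p]
sources: [0:t, 1:u, 2:s, 4:r]
N(rest) = Σ N(rest − s) over sources s of rest; N(one piece) = 1:
  size 1 → [3]=1  [6]=1  [7]=1
  size 2 → [0,3]=1  [3,6]=2  [3,7]=2  [4,6]=1  [5,7]=1  [6,7]=2
  size 3 → [0,3,6]=3  [0,3,7]=3  [1,5,7]=1  [2,5,7]=1  [3,4,6]=3  [3,5,7]=3  [3,6,7]=6  [4,6,7]=3  [5,6,7]=3
  size 4 → [0,3,4,6]=6  [0,3,5,7]=6  [0,3,6,7]=12  [1,2,5,7]=2  [1,3,5,7]=4  [1,5,6,7]=4  [2,3,5,7]=4  [2,5,6,7]=4  [3,4,6,7]=12  [3,5,6,7]=12  [4,5,6,7]=6
  size 5 → [0,1,3,5,7]=10  [0,2,3,5,7]=10  [0,3,4,6,7]=30  [0,3,5,6,7]=30  [1,2,3,5,7]=10  [1,2,5,6,7]=10  [1,3,5,6,7]=20  [1,4,5,6,7]=10  [2,3,5,6,7]=20  [2,4,5,6,7]=10  [3,4,5,6,7]=30
  size 6 → [0,1,2,3,5,7]=30  [0,1,3,5,6,7]=60  [0,2,3,5,6,7]=60  [0,3,4,5,6,7]=90  [1,2,3,5,6,7]=60  [1,2,4,5,6,7]=30  [1,3,4,5,6,7]=60  [2,3,4,5,6,7]=60
  first=0(t) contributes 210
  first=1(u) contributes 210
  first=2(s) contributes 210
  first=4(r) contributes 210
|[w]| = 840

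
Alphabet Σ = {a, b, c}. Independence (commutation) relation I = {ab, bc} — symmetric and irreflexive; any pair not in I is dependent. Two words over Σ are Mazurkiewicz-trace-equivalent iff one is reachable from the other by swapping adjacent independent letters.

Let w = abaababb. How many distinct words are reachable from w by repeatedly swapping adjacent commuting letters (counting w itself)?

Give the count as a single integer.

piece 0:a — minimal
piece 1:b — minimal
piece 2:a rests on {0:a}
piece 3:a rests on {2:a}
piece 4:b rests on {1:b}
piece 5:a rests on {3:a}
piece 6:b rests on {4:b}
piece 7:b rests on {6:b}
minimal pieces: {0:a, 1:b}
ways to finish when only these pieces remain (= sum over removing one remaining piece with nothing left below it):
  1 left: {5}→1  {7}→1
  2 left: {3,5}→1  {5,7}→2  {6,7}→1
  3 left: {2,3,5}→1  {3,5,7}→3  {4,6,7}→1  {5,6,7}→3
  4 left: {0,2,3,5}→1  {1,4,6,7}→1  {2,3,5,7}→4  {3,5,6,7}→6  {4,5,6,7}→4
  5 left: {0,2,3,5,7}→5  {1,4,5,6,7}→5  {2,3,5,6,7}→10  {3,4,5,6,7}→10
  6 left: {0,2,3,5,6,7}→15  {1,3,4,5,6,7}→15  {2,3,4,5,6,7}→20
  placing 0:a first → 35 extensions
  placing 1:b first → 35 extensions
total linear extensions = 70

70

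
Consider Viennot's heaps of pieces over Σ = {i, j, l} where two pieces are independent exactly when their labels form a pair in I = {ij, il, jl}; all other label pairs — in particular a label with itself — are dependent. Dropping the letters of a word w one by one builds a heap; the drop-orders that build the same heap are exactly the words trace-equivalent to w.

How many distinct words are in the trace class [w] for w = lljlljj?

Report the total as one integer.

35

#0=l has no predecessor
#1=l depends on [0:l]
#2=j has no predecessor
#3=l depends on [1:l]
#4=l depends on [3:l]
#5=j depends on [2:j]
#6=j depends on [5:j]
sources: [0:l, 2:j]
N(rest) = Σ N(rest − s) over sources s of rest; N(one piece) = 1:
  size 1 → [4]=1  [6]=1
  size 2 → [3,4]=1  [4,6]=2  [5,6]=1
  size 3 → [1,3,4]=1  [2,5,6]=1  [3,4,6]=3  [4,5,6]=3
  size 4 → [0,1,3,4]=1  [1,3,4,6]=4  [2,4,5,6]=4  [3,4,5,6]=6
  size 5 → [0,1,3,4,6]=5  [1,3,4,5,6]=10  [2,3,4,5,6]=10
  first=0(l) contributes 20
  first=2(j) contributes 15
|[w]| = 35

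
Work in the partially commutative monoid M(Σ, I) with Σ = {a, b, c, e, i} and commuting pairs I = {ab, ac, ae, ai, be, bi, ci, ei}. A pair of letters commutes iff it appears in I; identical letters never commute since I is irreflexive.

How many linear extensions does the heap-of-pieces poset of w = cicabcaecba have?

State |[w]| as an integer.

1320

0(c) covers ∅
1(i) covers ∅
2(c) covers 0:c
3(a) covers ∅
4(b) covers 2:c
5(c) covers 4:b
6(a) covers 3:a
7(e) covers 5:c
8(c) covers 7:e
9(b) covers 8:c
10(a) covers 6:a
floor of heap: 0:c, 1:i, 3:a
completions by unplaced set U, small U first (add the entries for U minus each lowest piece of U):
  |U|=1: {1}:1  {9}:1  {10}:1
  |U|=2: {1,9}:2  {1,10}:2  {6,10}:1  {8,9}:1  {9,10}:2
  |U|=3: {1,6,10}:3  {1,8,9}:3  {1,9,10}:6  {3,6,10}:1  {6,9,10}:3  {7,8,9}:1  {8,9,10}:3
  |U|=4: {1,3,6,10}:4  {1,6,9,10}:12  {1,7,8,9}:4  {1,8,9,10}:12  {3,6,9,10}:4  {5,7,8,9}:1  {6,8,9,10}:6  {7,8,9,10}:4
  |U|=5: {1,3,6,9,10}:20  {1,5,7,8,9}:5  {1,6,8,9,10}:30  {1,7,8,9,10}:20  {3,6,8,9,10}:10  {4,5,7,8,9}:1  {5,7,8,9,10}:5  {6,7,8,9,10}:10
  |U|=6: {1,3,6,8,9,10}:60  {1,4,5,7,8,9}:6  {1,5,7,8,9,10}:30  {1,6,7,8,9,10}:60  {2,4,5,7,8,9}:1  {3,6,7,8,9,10}:20  {4,5,7,8,9,10}:6  {5,6,7,8,9,10}:15
  |U|=7: {0,2,4,5,7,8,9}:1  {1,2,4,5,7,8,9}:7  {1,3,6,7,8,9,10}:140  {1,4,5,7,8,9,10}:42  {1,5,6,7,8,9,10}:105  {2,4,5,7,8,9,10}:7  {3,5,6,7,8,9,10}:35  {4,5,6,7,8,9,10}:21
  |U|=8: {0,1,2,4,5,7,8,9}:8  {0,2,4,5,7,8,9,10}:8  {1,2,4,5,7,8,9,10}:56  {1,3,5,6,7,8,9,10}:280  {1,4,5,6,7,8,9,10}:168  {2,4,5,6,7,8,9,10}:28  {3,4,5,6,7,8,9,10}:56
  |U|=9: {0,1,2,4,5,7,8,9,10}:72  {0,2,4,5,6,7,8,9,10}:36  {1,2,4,5,6,7,8,9,10}:252  {1,3,4,5,6,7,8,9,10}:504  {2,3,4,5,6,7,8,9,10}:84
  start at 0(c): 840
  start at 1(i): 120
  start at 3(a): 360
sum over floor = 1320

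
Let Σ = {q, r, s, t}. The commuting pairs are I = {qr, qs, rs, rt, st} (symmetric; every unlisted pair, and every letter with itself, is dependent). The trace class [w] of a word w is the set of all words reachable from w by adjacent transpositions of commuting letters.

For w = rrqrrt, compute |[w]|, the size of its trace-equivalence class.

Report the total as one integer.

15

piece 0:r — minimal
piece 1:r rests on {0:r}
piece 2:q — minimal
piece 3:r rests on {1:r}
piece 4:r rests on {3:r}
piece 5:t rests on {2:q}
minimal pieces: {0:r, 2:q}
ways to finish when only these pieces remain (= sum over removing one remaining piece with nothing left below it):
  1 left: {4}→1  {5}→1
  2 left: {2,5}→1  {3,4}→1  {4,5}→2
  3 left: {1,3,4}→1  {2,4,5}→3  {3,4,5}→3
  4 left: {0,1,3,4}→1  {1,3,4,5}→4  {2,3,4,5}→6
  placing 0:r first → 10 extensions
  placing 2:q first → 5 extensions
total linear extensions = 15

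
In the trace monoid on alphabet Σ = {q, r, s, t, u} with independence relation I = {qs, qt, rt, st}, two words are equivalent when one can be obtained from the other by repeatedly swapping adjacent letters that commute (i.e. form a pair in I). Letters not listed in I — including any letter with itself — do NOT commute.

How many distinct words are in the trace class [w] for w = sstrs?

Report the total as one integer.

5

0(s) covers ∅
1(s) covers 0:s
2(t) covers ∅
3(r) covers 1:s
4(s) covers 3:r
floor of heap: 0:s, 2:t
completions by unplaced set U, small U first (add the entries for U minus each lowest piece of U):
  |U|=1: {2}:1  {4}:1
  |U|=2: {2,4}:2  {3,4}:1
  |U|=3: {1,3,4}:1  {2,3,4}:3
  start at 0(s): 4
  start at 2(t): 1
sum over floor = 5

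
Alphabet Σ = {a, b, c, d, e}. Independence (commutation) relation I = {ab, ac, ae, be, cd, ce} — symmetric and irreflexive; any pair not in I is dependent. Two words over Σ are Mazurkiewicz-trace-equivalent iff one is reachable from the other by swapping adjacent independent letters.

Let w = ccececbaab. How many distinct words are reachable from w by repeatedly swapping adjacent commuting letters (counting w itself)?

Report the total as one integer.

drop 0:c onto floor
drop 1:c onto {0:c}
drop 2:e onto floor
drop 3:c onto {1:c}
drop 4:e onto {2:e}
drop 5:c onto {3:c}
drop 6:b onto {5:c}
drop 7:a onto floor
drop 8:a onto {7:a}
drop 9:b onto {6:b}
ground layer = {0:c, 2:e, 7:a}
drop-orders for the pieces not yet dropped (sum over which currently-grounded one goes next):
  1 to go: {4} 1  {8} 1  {9} 1
  2 to go: {2,4} 1  {4,8} 2  {4,9} 2  {6,9} 1  {7,8} 1  {8,9} 2
  3 to go: {2,4,8} 3  {2,4,9} 3  {4,6,9} 3  {4,7,8} 3  {4,8,9} 6  {5,6,9} 1  {6,8,9} 3  {7,8,9} 3
  4 to go: {2,4,6,9} 6  {2,4,7,8} 6  {2,4,8,9} 12  {3,5,6,9} 1  {4,5,6,9} 4  {4,6,8,9} 12  {4,7,8,9} 12  {5,6,8,9} 4  {6,7,8,9} 6
  5 to go: {1,3,5,6,9} 1  {2,4,5,6,9} 10  {2,4,6,8,9} 30  {2,4,7,8,9} 30  {3,4,5,6,9} 5  {3,5,6,8,9} 5  {4,5,6,8,9} 20  {4,6,7,8,9} 30  {5,6,7,8,9} 10
  6 to go: {0,1,3,5,6,9} 1  {1,3,4,5,6,9} 6  {1,3,5,6,8,9} 6  {2,3,4,5,6,9} 15  {2,4,5,6,8,9} 60  {2,4,6,7,8,9} 90  {3,4,5,6,8,9} 30  {3,5,6,7,8,9} 15  {4,5,6,7,8,9} 60
  7 to go: {0,1,3,4,5,6,9} 7  {0,1,3,5,6,8,9} 7  {1,2,3,4,5,6,9} 21  {1,3,4,5,6,8,9} 42  {1,3,5,6,7,8,9} 21  {2,3,4,5,6,8,9} 105  {2,4,5,6,7,8,9} 210  {3,4,5,6,7,8,9} 105
  8 to go: {0,1,2,3,4,5,6,9} 28  {0,1,3,4,5,6,8,9} 56  {0,1,3,5,6,7,8,9} 28  {1,2,3,4,5,6,8,9} 168  {1,3,4,5,6,7,8,9} 168  {2,3,4,5,6,7,8,9} 420
  if 0:c drops first: 756 orders
  if 2:e drops first: 252 orders
  if 7:a drops first: 252 orders
heap linearizations: 1260

1260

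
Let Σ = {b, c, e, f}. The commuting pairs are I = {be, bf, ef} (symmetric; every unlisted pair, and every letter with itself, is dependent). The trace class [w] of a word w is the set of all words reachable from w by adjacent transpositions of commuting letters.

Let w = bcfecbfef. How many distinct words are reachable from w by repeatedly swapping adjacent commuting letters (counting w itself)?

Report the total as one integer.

24

0(b) covers ∅
1(c) covers 0:b
2(f) covers 1:c
3(e) covers 1:c
4(c) covers 2:f, 3:e
5(b) covers 4:c
6(f) covers 4:c
7(e) covers 4:c
8(f) covers 6:f
floor of heap: 0:b
completions by unplaced set U, small U first (add the entries for U minus each lowest piece of U):
  |U|=1: {5}:1  {7}:1  {8}:1
  |U|=2: {5,7}:2  {5,8}:2  {6,8}:1  {7,8}:2
  |U|=3: {5,6,8}:3  {5,7,8}:6  {6,7,8}:3
  |U|=4: {5,6,7,8}:12
  |U|=5: {4,5,6,7,8}:12
  |U|=6: {2,4,5,6,7,8}:12  {3,4,5,6,7,8}:12
  |U|=7: {2,3,4,5,6,7,8}:24
  start at 0(b): 24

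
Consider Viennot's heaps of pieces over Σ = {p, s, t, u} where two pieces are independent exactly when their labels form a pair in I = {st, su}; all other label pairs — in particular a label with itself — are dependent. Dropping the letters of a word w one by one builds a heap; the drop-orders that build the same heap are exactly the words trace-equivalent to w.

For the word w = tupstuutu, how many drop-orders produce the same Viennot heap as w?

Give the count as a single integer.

drop 0:t onto floor
drop 1:u onto {0:t}
drop 2:p onto {1:u}
drop 3:s onto {2:p}
drop 4:t onto {2:p}
drop 5:u onto {4:t}
drop 6:u onto {5:u}
drop 7:t onto {6:u}
drop 8:u onto {7:t}
ground layer = {0:t}
drop-orders for the pieces not yet dropped (sum over which currently-grounded one goes next):
  1 to go: {3} 1  {8} 1
  2 to go: {3,8} 2  {7,8} 1
  3 to go: {3,7,8} 3  {6,7,8} 1
  4 to go: {3,6,7,8} 4  {5,6,7,8} 1
  5 to go: {3,5,6,7,8} 5  {4,5,6,7,8} 1
  6 to go: {3,4,5,6,7,8} 6
  7 to go: {2,3,4,5,6,7,8} 6
  if 0:t drops first: 6 orders

6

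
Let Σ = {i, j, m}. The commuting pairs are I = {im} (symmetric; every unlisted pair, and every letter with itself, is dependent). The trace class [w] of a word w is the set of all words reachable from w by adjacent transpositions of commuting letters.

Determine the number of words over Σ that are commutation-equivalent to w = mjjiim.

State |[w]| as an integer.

3

piece 0:m — minimal
piece 1:j rests on {0:m}
piece 2:j rests on {1:j}
piece 3:i rests on {2:j}
piece 4:i rests on {3:i}
piece 5:m rests on {2:j}
minimal pieces: {0:m}
ways to finish when only these pieces remain (= sum over removing one remaining piece with nothing left below it):
  1 left: {4}→1  {5}→1
  2 left: {3,4}→1  {4,5}→2
  3 left: {3,4,5}→3
  4 left: {2,3,4,5}→3
  placing 0:m first → 3 extensions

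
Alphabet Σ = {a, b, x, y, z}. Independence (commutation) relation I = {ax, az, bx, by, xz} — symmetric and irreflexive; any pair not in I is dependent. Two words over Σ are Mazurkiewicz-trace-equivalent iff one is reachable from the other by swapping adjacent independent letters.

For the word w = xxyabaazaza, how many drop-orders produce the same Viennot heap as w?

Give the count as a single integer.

#0=x has no predecessor
#1=x depends on [0:x]
#2=y depends on [1:x]
#3=a depends on [2:y]
#4=b depends on [3:a]
#5=a depends on [4:b]
#6=a depends on [5:a]
#7=z depends on [4:b]
#8=a depends on [6:a]
#9=z depends on [7:z]
#10=a depends on [8:a]
sources: [0:x]
N(rest) = Σ N(rest − s) over sources s of rest; N(one piece) = 1:
  size 1 → [9]=1  [10]=1
  size 2 → [7,9]=1  [8,10]=1  [9,10]=2
  size 3 → [6,8,10]=1  [7,9,10]=3  [8,9,10]=3
  size 4 → [5,6,8,10]=1  [6,8,9,10]=4  [7,8,9,10]=6
  size 5 → [5,6,8,9,10]=5  [6,7,8,9,10]=10
  size 6 → [5,6,7,8,9,10]=15
  size 7 → [4,5,6,7,8,9,10]=15
  size 8 → [3,4,5,6,7,8,9,10]=15
  size 9 → [2,3,4,5,6,7,8,9,10]=15
  first=0(x) contributes 15

15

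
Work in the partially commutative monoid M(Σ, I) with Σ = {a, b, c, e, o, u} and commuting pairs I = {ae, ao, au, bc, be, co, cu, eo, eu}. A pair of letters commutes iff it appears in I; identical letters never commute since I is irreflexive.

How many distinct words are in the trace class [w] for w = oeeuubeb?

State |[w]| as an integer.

56

piece 0:o — minimal
piece 1:e — minimal
piece 2:e rests on {1:e}
piece 3:u rests on {0:o}
piece 4:u rests on {3:u}
piece 5:b rests on {4:u}
piece 6:e rests on {2:e}
piece 7:b rests on {5:b}
minimal pieces: {0:o, 1:e}
ways to finish when only these pieces remain (= sum over removing one remaining piece with nothing left below it):
  1 left: {6}→1  {7}→1
  2 left: {2,6}→1  {5,7}→1  {6,7}→2
  3 left: {1,2,6}→1  {2,6,7}→3  {4,5,7}→1  {5,6,7}→3
  4 left: {1,2,6,7}→4  {2,5,6,7}→6  {3,4,5,7}→1  {4,5,6,7}→4
  5 left: {0,3,4,5,7}→1  {1,2,5,6,7}→10  {2,4,5,6,7}→10  {3,4,5,6,7}→5
  6 left: {0,3,4,5,6,7}→6  {1,2,4,5,6,7}→20  {2,3,4,5,6,7}→15
  placing 0:o first → 35 extensions
  placing 1:e first → 21 extensions
total linear extensions = 56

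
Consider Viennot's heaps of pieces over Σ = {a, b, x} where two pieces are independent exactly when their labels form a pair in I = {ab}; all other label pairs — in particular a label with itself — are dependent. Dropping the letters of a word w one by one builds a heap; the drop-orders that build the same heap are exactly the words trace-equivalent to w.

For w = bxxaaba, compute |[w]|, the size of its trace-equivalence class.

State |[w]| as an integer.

4

0(b) covers ∅
1(x) covers 0:b
2(x) covers 1:x
3(a) covers 2:x
4(a) covers 3:a
5(b) covers 2:x
6(a) covers 4:a
floor of heap: 0:b
completions by unplaced set U, small U first (add the entries for U minus each lowest piece of U):
  |U|=1: {5}:1  {6}:1
  |U|=2: {4,6}:1  {5,6}:2
  |U|=3: {3,4,6}:1  {4,5,6}:3
  |U|=4: {3,4,5,6}:4
  |U|=5: {2,3,4,5,6}:4
  start at 0(b): 4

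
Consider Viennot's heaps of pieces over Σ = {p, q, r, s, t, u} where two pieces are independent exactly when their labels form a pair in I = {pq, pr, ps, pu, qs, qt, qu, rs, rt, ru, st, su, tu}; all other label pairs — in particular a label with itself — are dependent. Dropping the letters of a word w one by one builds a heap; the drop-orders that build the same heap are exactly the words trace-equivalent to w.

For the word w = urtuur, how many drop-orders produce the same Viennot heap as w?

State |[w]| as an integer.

60

piece 0:u — minimal
piece 1:r — minimal
piece 2:t — minimal
piece 3:u rests on {0:u}
piece 4:u rests on {3:u}
piece 5:r rests on {1:r}
minimal pieces: {0:u, 1:r, 2:t}
ways to finish when only these pieces remain (= sum over removing one remaining piece with nothing left below it):
  1 left: {2}→1  {4}→1  {5}→1
  2 left: {1,5}→1  {2,4}→2  {2,5}→2  {3,4}→1  {4,5}→2
  3 left: {0,3,4}→1  {1,2,5}→3  {1,4,5}→3  {2,3,4}→3  {2,4,5}→6  {3,4,5}→3
  4 left: {0,2,3,4}→4  {0,3,4,5}→4  {1,2,4,5}→12  {1,3,4,5}→6  {2,3,4,5}→12
  placing 0:u first → 30 extensions
  placing 1:r first → 20 extensions
  placing 2:t first → 10 extensions
total linear extensions = 60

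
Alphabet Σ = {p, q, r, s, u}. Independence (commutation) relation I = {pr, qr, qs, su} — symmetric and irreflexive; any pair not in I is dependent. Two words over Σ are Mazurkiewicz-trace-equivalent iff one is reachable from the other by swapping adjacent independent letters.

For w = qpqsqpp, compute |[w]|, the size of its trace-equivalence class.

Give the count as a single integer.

0(q) covers ∅
1(p) covers 0:q
2(q) covers 1:p
3(s) covers 1:p
4(q) covers 2:q
5(p) covers 3:s, 4:q
6(p) covers 5:p
floor of heap: 0:q
completions by unplaced set U, small U first (add the entries for U minus each lowest piece of U):
  |U|=1: {6}:1
  |U|=2: {5,6}:1
  |U|=3: {3,5,6}:1  {4,5,6}:1
  |U|=4: {2,4,5,6}:1  {3,4,5,6}:2
  |U|=5: {2,3,4,5,6}:3
  start at 0(q): 3

3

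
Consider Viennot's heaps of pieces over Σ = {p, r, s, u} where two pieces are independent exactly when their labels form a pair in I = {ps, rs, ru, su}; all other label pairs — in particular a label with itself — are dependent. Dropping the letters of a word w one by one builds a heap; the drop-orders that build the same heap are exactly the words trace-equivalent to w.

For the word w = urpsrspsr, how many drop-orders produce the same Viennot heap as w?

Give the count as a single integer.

168

drop 0:u onto floor
drop 1:r onto floor
drop 2:p onto {0:u, 1:r}
drop 3:s onto floor
drop 4:r onto {2:p}
drop 5:s onto {3:s}
drop 6:p onto {4:r}
drop 7:s onto {5:s}
drop 8:r onto {6:p}
ground layer = {0:u, 1:r, 3:s}
drop-orders for the pieces not yet dropped (sum over which currently-grounded one goes next):
  1 to go: {7} 1  {8} 1
  2 to go: {5,7} 1  {6,8} 1  {7,8} 2
  3 to go: {3,5,7} 1  {4,6,8} 1  {5,7,8} 3  {6,7,8} 3
  4 to go: {2,4,6,8} 1  {3,5,7,8} 4  {4,6,7,8} 4  {5,6,7,8} 6
  5 to go: {0,2,4,6,8} 1  {1,2,4,6,8} 1  {2,4,6,7,8} 5  {3,5,6,7,8} 10  {4,5,6,7,8} 10
  6 to go: {0,1,2,4,6,8} 2  {0,2,4,6,7,8} 6  {1,2,4,6,7,8} 6  {2,4,5,6,7,8} 15  {3,4,5,6,7,8} 20
  7 to go: {0,1,2,4,6,7,8} 14  {0,2,4,5,6,7,8} 21  {1,2,4,5,6,7,8} 21  {2,3,4,5,6,7,8} 35
  if 0:u drops first: 56 orders
  if 1:r drops first: 56 orders
  if 3:s drops first: 56 orders
heap linearizations: 168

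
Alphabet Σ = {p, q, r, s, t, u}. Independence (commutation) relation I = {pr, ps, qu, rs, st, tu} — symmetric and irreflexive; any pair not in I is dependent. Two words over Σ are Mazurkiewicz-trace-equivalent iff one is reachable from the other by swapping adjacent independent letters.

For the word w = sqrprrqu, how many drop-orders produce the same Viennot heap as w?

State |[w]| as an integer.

drop 0:s onto floor
drop 1:q onto {0:s}
drop 2:r onto {1:q}
drop 3:p onto {1:q}
drop 4:r onto {2:r}
drop 5:r onto {4:r}
drop 6:q onto {3:p, 5:r}
drop 7:u onto {3:p, 5:r}
ground layer = {0:s}
drop-orders for the pieces not yet dropped (sum over which currently-grounded one goes next):
  1 to go: {6} 1  {7} 1
  2 to go: {6,7} 2
  3 to go: {3,6,7} 2  {5,6,7} 2
  4 to go: {3,5,6,7} 4  {4,5,6,7} 2
  5 to go: {2,4,5,6,7} 2  {3,4,5,6,7} 6
  6 to go: {2,3,4,5,6,7} 8
  if 0:s drops first: 8 orders

8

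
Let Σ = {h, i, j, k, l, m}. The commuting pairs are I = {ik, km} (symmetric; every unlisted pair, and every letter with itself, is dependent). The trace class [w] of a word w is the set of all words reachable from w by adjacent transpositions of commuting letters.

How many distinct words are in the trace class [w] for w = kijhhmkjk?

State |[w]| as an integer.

drop 0:k onto floor
drop 1:i onto floor
drop 2:j onto {0:k, 1:i}
drop 3:h onto {2:j}
drop 4:h onto {3:h}
drop 5:m onto {4:h}
drop 6:k onto {4:h}
drop 7:j onto {5:m, 6:k}
drop 8:k onto {7:j}
ground layer = {0:k, 1:i}
drop-orders for the pieces not yet dropped (sum over which currently-grounded one goes next):
  1 to go: {8} 1
  2 to go: {7,8} 1
  3 to go: {5,7,8} 1  {6,7,8} 1
  4 to go: {5,6,7,8} 2
  5 to go: {4,5,6,7,8} 2
  6 to go: {3,4,5,6,7,8} 2
  7 to go: {2,3,4,5,6,7,8} 2
  if 0:k drops first: 2 orders
  if 1:i drops first: 2 orders
heap linearizations: 4

4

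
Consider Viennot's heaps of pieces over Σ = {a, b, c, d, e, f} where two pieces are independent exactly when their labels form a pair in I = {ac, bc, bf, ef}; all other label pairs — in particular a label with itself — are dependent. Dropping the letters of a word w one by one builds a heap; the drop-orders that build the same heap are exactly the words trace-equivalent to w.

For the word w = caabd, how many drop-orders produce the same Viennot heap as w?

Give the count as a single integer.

0(c) covers ∅
1(a) covers ∅
2(a) covers 1:a
3(b) covers 2:a
4(d) covers 0:c, 3:b
floor of heap: 0:c, 1:a
completions by unplaced set U, small U first (add the entries for U minus each lowest piece of U):
  |U|=1: {4}:1
  |U|=2: {0,4}:1  {3,4}:1
  |U|=3: {0,3,4}:2  {2,3,4}:1
  start at 0(c): 1
  start at 1(a): 3
sum over floor = 4

4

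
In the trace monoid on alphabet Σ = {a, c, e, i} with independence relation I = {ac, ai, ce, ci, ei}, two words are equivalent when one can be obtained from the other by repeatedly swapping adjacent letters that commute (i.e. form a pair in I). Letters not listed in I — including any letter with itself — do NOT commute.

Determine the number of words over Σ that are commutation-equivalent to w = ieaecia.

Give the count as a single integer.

105

drop 0:i onto floor
drop 1:e onto floor
drop 2:a onto {1:e}
drop 3:e onto {2:a}
drop 4:c onto floor
drop 5:i onto {0:i}
drop 6:a onto {3:e}
ground layer = {0:i, 1:e, 4:c}
drop-orders for the pieces not yet dropped (sum over which currently-grounded one goes next):
  1 to go: {4} 1  {5} 1  {6} 1
  2 to go: {0,5} 1  {3,6} 1  {4,5} 2  {4,6} 2  {5,6} 2
  3 to go: {0,4,5} 3  {0,5,6} 3  {2,3,6} 1  {3,4,6} 3  {3,5,6} 3  {4,5,6} 6
  4 to go: {0,3,5,6} 6  {0,4,5,6} 12  {1,2,3,6} 1  {2,3,4,6} 4  {2,3,5,6} 4  {3,4,5,6} 12
  5 to go: {0,2,3,5,6} 10  {0,3,4,5,6} 30  {1,2,3,4,6} 5  {1,2,3,5,6} 5  {2,3,4,5,6} 20
  if 0:i drops first: 30 orders
  if 1:e drops first: 60 orders
  if 4:c drops first: 15 orders
heap linearizations: 105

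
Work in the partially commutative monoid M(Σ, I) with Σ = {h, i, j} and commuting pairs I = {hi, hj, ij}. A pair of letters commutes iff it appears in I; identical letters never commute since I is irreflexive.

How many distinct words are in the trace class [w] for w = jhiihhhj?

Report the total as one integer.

#0=j has no predecessor
#1=h has no predecessor
#2=i has no predecessor
#3=i depends on [2:i]
#4=h depends on [1:h]
#5=h depends on [4:h]
#6=h depends on [5:h]
#7=j depends on [0:j]
sources: [0:j, 1:h, 2:i]
N(rest) = Σ N(rest − s) over sources s of rest; N(one piece) = 1:
  size 1 → [3]=1  [6]=1  [7]=1
  size 2 → [0,7]=1  [2,3]=1  [3,6]=2  [3,7]=2  [5,6]=1  [6,7]=2
  size 3 → [0,3,7]=3  [0,6,7]=3  [2,3,6]=3  [2,3,7]=3  [3,5,6]=3  [3,6,7]=6  [4,5,6]=1  [5,6,7]=3
  size 4 → [0,2,3,7]=6  [0,3,6,7]=12  [0,5,6,7]=6  [1,4,5,6]=1  [2,3,5,6]=6  [2,3,6,7]=12  [3,4,5,6]=4  [3,5,6,7]=12  [4,5,6,7]=4
  size 5 → [0,2,3,6,7]=30  [0,3,5,6,7]=30  [0,4,5,6,7]=10  [1,3,4,5,6]=5  [1,4,5,6,7]=5  [2,3,4,5,6]=10  [2,3,5,6,7]=30  [3,4,5,6,7]=20
  size 6 → [0,1,4,5,6,7]=15  [0,2,3,5,6,7]=90  [0,3,4,5,6,7]=60  [1,2,3,4,5,6]=15  [1,3,4,5,6,7]=30  [2,3,4,5,6,7]=60
  first=0(j) contributes 105
  first=1(h) contributes 210
  first=2(i) contributes 105
|[w]| = 420

420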